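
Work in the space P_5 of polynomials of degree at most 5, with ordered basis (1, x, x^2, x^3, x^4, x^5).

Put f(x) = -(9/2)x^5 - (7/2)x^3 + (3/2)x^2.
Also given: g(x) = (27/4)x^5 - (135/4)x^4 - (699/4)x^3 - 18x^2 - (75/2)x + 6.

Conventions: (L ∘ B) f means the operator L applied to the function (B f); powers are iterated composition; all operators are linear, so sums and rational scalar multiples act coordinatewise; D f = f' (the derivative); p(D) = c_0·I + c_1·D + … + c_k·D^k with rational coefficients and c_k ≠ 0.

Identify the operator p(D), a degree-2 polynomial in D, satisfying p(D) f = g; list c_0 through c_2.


D^0 f = -(9/2)x^5 - (7/2)x^3 + (3/2)x^2
D^1 f = -(45/2)x^4 - (21/2)x^2 + 3x
D^2 f = -90x^3 - 21x + 3
matching coefficients of g against c_0 f + c_1 Df + … from the top degree down determines the c_i
solution: c_0 = -3/2, c_1 = 3/2, c_2 = 2

p(D) = -(3/2)·I + (3/2)·D + 2·D^2, i.e. c_0 = -3/2, c_1 = 3/2, c_2 = 2


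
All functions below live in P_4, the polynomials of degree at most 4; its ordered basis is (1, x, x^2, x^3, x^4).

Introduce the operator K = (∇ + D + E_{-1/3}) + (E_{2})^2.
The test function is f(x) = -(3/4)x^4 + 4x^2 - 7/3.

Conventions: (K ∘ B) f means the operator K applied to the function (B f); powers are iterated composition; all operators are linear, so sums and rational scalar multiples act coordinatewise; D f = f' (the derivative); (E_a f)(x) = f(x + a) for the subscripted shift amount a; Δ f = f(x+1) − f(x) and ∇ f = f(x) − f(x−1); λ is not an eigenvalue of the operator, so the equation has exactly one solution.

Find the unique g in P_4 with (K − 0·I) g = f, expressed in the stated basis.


write g with unknown coordinates in the stated basis and equate coefficients in (K − 0·I) g = f
solving from the highest basis element down gives g = -(3/8)x^4 + (17/4)x^3 - (137/8)x^2 + (3559/72)x - 1633/16
check: K g = -(3/4)x^4 + 4x^2 - 7/3
so K g − 0·g = -(3/4)x^4 + 4x^2 - 7/3 = f ✓

g(x) = -(3/8)x^4 + (17/4)x^3 - (137/8)x^2 + (3559/72)x - 1633/16


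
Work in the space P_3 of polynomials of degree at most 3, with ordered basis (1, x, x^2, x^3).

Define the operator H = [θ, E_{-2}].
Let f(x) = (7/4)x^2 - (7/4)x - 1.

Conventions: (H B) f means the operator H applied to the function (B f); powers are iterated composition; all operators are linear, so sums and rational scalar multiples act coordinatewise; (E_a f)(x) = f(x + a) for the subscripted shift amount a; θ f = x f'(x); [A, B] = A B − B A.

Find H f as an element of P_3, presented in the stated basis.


the image equals g(x) = 7x - 35/2

E_{-2} f = (7/4)x^2 - (35/4)x + 19/2
θ E_{-2} f = (7/2)x^2 - (35/4)x
θ f = (7/2)x^2 - (7/4)x
E_{-2} θ f = (7/2)x^2 - (63/4)x + 35/2
[θ, E_{-2}] f = 7x - 35/2


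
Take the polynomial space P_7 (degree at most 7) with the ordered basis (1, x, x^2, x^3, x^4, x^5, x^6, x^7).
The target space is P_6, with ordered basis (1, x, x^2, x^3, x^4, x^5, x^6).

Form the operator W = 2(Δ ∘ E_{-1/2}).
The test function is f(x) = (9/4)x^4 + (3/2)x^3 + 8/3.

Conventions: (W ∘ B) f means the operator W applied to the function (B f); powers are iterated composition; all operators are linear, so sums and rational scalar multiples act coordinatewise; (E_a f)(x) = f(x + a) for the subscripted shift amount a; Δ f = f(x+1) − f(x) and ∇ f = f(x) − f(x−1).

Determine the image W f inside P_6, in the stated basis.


E_{-1/2} f = (9/4)x^4 - 3x^3 + (9/8)x^2 + 503/192
Δ E_{-1/2} f = 9x^3 + (9/2)x^2 + (9/4)x + 3/8
(2(Δ ∘ E_{-1/2})) f = 18x^3 + 9x^2 + (9/2)x + 3/4

the result is g(x) = 18x^3 + 9x^2 + (9/2)x + 3/4


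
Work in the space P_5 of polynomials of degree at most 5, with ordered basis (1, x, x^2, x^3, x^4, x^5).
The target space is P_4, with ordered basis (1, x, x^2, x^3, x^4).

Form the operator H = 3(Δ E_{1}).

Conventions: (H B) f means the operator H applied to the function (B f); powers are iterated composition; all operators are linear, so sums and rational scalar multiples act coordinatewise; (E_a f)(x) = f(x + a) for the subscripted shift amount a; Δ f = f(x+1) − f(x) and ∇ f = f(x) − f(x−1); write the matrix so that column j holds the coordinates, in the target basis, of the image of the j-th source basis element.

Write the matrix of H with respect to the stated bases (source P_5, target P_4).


the matrix is [[0, 3, 9, 21, 45, 93]; [0, 0, 6, 27, 84, 225]; [0, 0, 0, 9, 54, 210]; [0, 0, 0, 0, 12, 90]; [0, 0, 0, 0, 0, 15]] (rows listed top to bottom)

image of 1: 0
image of x: 3
image of x^2: 6x + 9
image of x^3: 9x^2 + 27x + 21
image of x^4: 12x^3 + 54x^2 + 84x + 45
image of x^5: 15x^4 + 90x^3 + 210x^2 + 225x + 93
each image's coordinates form column j of the matrix


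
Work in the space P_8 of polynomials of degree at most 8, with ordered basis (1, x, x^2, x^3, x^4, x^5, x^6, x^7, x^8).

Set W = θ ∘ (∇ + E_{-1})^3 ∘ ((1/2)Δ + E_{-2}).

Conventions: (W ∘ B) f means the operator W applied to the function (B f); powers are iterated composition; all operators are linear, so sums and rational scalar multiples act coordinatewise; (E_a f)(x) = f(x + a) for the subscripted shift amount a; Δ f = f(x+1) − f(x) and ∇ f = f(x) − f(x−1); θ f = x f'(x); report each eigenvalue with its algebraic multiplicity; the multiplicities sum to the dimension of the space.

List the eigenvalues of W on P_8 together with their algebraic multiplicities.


image of 1: 0
image of x: x
image of x^2: 2x^2 - 3x
image of x^3: 3x^3 - 9x^2 + (27/2)x
image of x^4: 4x^4 - 18x^3 + 54x^2 - 30x
image of x^5: 5x^5 - 30x^4 + 135x^3 - 150x^2 + (165/2)x
image of x^6: 6x^6 - 45x^5 + 270x^4 - 450x^3 + 495x^2 - 189x
image of x^7: 7x^7 - 63x^6 + (945/2)x^5 - 1050x^4 + (3465/2)x^3 - 1323x^2 + (903/2)x
image of x^8: 8x^8 - 84x^7 + 756x^6 - 2100x^5 + 4620x^4 - 5292x^3 + 3612x^2 - 1020x
the matrix is upper triangular; its diagonal is (0, 1, 2, 3, 4, 5, 6, 7, 8)
for a triangular matrix the eigenvalues are the diagonal entries, with algebraic multiplicity their repetition count

λ = 0 (multiplicity 1), λ = 1 (multiplicity 1), λ = 2 (multiplicity 1), λ = 3 (multiplicity 1), λ = 4 (multiplicity 1), λ = 5 (multiplicity 1), λ = 6 (multiplicity 1), λ = 7 (multiplicity 1), λ = 8 (multiplicity 1)


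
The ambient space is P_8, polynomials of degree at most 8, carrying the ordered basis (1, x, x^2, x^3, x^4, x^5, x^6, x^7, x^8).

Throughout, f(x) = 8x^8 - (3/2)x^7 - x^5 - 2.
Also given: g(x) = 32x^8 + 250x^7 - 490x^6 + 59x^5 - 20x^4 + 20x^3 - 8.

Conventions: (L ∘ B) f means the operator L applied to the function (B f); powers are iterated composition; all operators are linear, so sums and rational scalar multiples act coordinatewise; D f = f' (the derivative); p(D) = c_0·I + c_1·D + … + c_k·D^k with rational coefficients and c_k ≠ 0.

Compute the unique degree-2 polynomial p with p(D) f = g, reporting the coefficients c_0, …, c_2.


D^0 f = 8x^8 - (3/2)x^7 - x^5 - 2
D^1 f = 64x^7 - (21/2)x^6 - 5x^4
D^2 f = 448x^6 - 63x^5 - 20x^3
matching coefficients of g against c_0 f + c_1 Df + … from the top degree down determines the c_i
solution: c_0 = 4, c_1 = 4, c_2 = -1

c_0 = 4, c_1 = 4, c_2 = -1


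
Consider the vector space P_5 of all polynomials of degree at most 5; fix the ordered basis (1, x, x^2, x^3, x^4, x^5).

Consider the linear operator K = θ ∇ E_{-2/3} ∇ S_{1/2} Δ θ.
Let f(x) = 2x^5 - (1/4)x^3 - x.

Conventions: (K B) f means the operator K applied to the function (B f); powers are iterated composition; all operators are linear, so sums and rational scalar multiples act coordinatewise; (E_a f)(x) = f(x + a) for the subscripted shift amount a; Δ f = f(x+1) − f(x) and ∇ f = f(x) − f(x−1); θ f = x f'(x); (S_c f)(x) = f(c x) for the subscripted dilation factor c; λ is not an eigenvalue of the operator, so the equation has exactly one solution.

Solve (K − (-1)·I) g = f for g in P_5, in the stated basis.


write g with unknown coordinates in the stated basis and equate coefficients in (K − (-1)·I) g = f
solving from the highest basis element down gives g = 2x^5 - (1/4)x^3 - 75x^2 + 49x
check: K g = 75x^2 - 50x
so K g − (-1)·g = 2x^5 - (1/4)x^3 - x = f ✓

g(x) = 2x^5 - (1/4)x^3 - 75x^2 + 49x


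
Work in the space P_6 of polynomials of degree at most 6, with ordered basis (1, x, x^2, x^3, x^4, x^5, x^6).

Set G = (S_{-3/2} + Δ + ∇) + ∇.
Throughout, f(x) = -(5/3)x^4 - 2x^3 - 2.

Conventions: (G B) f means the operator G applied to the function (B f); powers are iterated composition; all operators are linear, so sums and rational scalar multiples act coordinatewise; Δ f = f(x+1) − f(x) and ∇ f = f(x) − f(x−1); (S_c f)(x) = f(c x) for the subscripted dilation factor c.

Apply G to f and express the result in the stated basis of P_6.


the result is g(x) = -(135/16)x^4 - (53/4)x^3 - 8x^2 - 14x - 19/3

S_{-3/2} f = -(135/16)x^4 + (27/4)x^3 - 2
Δ f = -(20/3)x^3 - 16x^2 - (38/3)x - 11/3
∇ f = -(20/3)x^3 + 4x^2 - (2/3)x - 1/3
(S_{-3/2} + Δ + ∇) f = -(135/16)x^4 - (79/12)x^3 - 12x^2 - (40/3)x - 6
∇ f = -(20/3)x^3 + 4x^2 - (2/3)x - 1/3
((S_{-3/2} + Δ + ∇) + ∇) f = -(135/16)x^4 - (53/4)x^3 - 8x^2 - 14x - 19/3


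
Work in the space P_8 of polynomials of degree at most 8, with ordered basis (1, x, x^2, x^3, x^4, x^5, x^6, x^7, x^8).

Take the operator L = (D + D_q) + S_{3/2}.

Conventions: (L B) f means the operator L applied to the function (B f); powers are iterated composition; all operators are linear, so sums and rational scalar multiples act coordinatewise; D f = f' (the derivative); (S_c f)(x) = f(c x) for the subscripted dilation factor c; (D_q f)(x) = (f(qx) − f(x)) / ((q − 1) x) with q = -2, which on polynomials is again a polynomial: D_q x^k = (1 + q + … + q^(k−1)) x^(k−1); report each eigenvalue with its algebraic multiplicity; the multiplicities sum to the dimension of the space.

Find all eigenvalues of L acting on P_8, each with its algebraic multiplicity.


λ = 1 (multiplicity 1), λ = 3/2 (multiplicity 1), λ = 9/4 (multiplicity 1), λ = 27/8 (multiplicity 1), λ = 81/16 (multiplicity 1), λ = 243/32 (multiplicity 1), λ = 729/64 (multiplicity 1), λ = 2187/128 (multiplicity 1), λ = 6561/256 (multiplicity 1)

image of 1: 1
image of x: (3/2)x + 2
image of x^2: (9/4)x^2 + x
image of x^3: (27/8)x^3 + 6x^2
image of x^4: (81/16)x^4 - x^3
image of x^5: (243/32)x^5 + 16x^4
image of x^6: (729/64)x^6 - 15x^5
image of x^7: (2187/128)x^7 + 50x^6
image of x^8: (6561/256)x^8 - 77x^7
the matrix is upper triangular; its diagonal is (1, 3/2, 9/4, 27/8, 81/16, 243/32, 729/64, 2187/128, 6561/256)
for a triangular matrix the eigenvalues are the diagonal entries, with algebraic multiplicity their repetition count


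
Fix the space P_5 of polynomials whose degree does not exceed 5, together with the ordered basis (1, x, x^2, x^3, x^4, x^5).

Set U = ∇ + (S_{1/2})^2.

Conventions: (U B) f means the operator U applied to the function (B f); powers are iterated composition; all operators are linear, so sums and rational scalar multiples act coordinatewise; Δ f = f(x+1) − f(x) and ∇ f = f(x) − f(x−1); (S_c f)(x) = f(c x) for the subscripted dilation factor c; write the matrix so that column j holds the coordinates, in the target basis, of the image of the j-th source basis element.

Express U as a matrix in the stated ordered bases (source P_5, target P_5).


the matrix is [[1, 1, -1, 1, -1, 1]; [0, 1/4, 2, -3, 4, -5]; [0, 0, 1/16, 3, -6, 10]; [0, 0, 0, 1/64, 4, -10]; [0, 0, 0, 0, 1/256, 5]; [0, 0, 0, 0, 0, 1/1024]] (rows listed top to bottom)

image of 1: 1
image of x: (1/4)x + 1
image of x^2: (1/16)x^2 + 2x - 1
image of x^3: (1/64)x^3 + 3x^2 - 3x + 1
image of x^4: (1/256)x^4 + 4x^3 - 6x^2 + 4x - 1
image of x^5: (1/1024)x^5 + 5x^4 - 10x^3 + 10x^2 - 5x + 1
each image's coordinates form column j of the matrix


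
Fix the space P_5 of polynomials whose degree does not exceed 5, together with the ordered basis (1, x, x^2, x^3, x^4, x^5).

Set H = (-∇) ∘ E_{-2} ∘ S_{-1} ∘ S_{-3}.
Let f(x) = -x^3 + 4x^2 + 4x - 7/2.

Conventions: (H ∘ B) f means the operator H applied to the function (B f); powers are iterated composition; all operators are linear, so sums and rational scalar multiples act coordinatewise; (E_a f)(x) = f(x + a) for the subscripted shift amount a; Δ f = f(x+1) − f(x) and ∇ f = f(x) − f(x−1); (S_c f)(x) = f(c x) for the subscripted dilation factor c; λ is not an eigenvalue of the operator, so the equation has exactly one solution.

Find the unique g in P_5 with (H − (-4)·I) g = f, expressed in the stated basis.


write g with unknown coordinates in the stated basis and equate coefficients in (H − (-4)·I) g = f
solving from the highest basis element down gives g = -(1/4)x^3 - (65/16)x^2 + (257/32)x + 2405/128
check: H g = (81/4)x^2 - (225/8)x - 2517/32
so H g − (-4)·g = -x^3 + 4x^2 + 4x - 7/2 = f ✓

the result is g(x) = -(1/4)x^3 - (65/16)x^2 + (257/32)x + 2405/128


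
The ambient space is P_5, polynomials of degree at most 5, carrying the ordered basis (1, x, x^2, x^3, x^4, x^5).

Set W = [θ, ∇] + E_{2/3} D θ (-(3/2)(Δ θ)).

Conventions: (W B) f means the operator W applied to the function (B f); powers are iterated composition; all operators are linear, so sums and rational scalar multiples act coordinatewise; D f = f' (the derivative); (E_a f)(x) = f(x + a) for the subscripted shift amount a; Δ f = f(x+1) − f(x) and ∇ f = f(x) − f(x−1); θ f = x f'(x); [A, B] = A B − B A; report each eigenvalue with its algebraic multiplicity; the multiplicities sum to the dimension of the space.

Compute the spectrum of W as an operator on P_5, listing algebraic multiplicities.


λ = 0 (multiplicity 6)

image of 1: 0
image of x: -1
image of x^2: -2x - 4
image of x^3: -3x^2 - 48x - 105/2
image of x^4: -4x^3 - 204x^2 - 444x - 212
image of x^5: -5x^4 - 580x^3 - 1905x^2 - 1980x - 12965/18
the matrix is upper triangular; its diagonal is (0, 0, 0, 0, 0, 0)
for a triangular matrix the eigenvalues are the diagonal entries, with algebraic multiplicity their repetition count


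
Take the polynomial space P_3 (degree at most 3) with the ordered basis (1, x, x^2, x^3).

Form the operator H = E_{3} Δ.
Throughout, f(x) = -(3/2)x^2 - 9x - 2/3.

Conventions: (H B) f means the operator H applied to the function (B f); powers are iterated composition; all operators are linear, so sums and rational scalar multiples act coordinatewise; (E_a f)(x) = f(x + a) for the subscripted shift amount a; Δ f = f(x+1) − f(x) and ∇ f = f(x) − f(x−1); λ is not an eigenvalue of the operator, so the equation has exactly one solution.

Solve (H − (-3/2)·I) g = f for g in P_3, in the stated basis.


the image equals g(x) = -x^2 - (14/3)x + 22/3

write g with unknown coordinates in the stated basis and equate coefficients in (H − (-3/2)·I) g = f
solving from the highest basis element down gives g = -x^2 - (14/3)x + 22/3
check: H g = -2x - 35/3
so H g − (-3/2)·g = -(3/2)x^2 - 9x - 2/3 = f ✓


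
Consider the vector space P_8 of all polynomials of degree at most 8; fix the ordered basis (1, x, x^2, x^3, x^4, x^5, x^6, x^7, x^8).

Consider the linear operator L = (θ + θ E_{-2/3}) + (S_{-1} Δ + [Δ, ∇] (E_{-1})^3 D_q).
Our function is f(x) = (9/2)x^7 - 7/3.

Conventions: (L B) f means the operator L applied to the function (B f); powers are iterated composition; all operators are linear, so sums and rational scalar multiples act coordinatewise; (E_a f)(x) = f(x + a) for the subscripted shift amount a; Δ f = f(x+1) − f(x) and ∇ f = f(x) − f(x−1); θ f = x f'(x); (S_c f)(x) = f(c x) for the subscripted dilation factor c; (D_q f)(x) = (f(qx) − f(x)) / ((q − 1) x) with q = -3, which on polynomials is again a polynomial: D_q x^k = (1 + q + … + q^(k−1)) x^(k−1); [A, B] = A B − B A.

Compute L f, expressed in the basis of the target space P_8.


g(x) = 63x^7 - (189/2)x^6 + (231/2)x^5 - (175/6)x^4 - (385/6)x^3 + (1253/18)x^2 - (4655/162)x + 9/2

θ f = (63/2)x^7
E_{-2/3} f = (9/2)x^7 - 21x^6 + 42x^5 - (140/3)x^4 + (280/9)x^3 - (112/9)x^2 + (224/81)x - 631/243
θ E_{-2/3} f = (63/2)x^7 - 126x^6 + 210x^5 - (560/3)x^4 + (280/3)x^3 - (224/9)x^2 + (224/81)x
(θ + θ E_{-2/3}) f = 63x^7 - 126x^6 + 210x^5 - (560/3)x^4 + (280/3)x^3 - (224/9)x^2 + (224/81)x
Δ f = (63/2)x^6 + (189/2)x^5 + (315/2)x^4 + (315/2)x^3 + (189/2)x^2 + (63/2)x + 9/2
S_{-1} Δ f = (63/2)x^6 - (189/2)x^5 + (315/2)x^4 - (315/2)x^3 + (189/2)x^2 - (63/2)x + 9/2
D_q f = (4923/2)x^6
E_{-1} D_q f = (4923/2)x^6 - 14769x^5 + (73845/2)x^4 - 49230x^3 + (73845/2)x^2 - 14769x + 4923/2
E_{-1} E_{-1} D_q f = (4923/2)x^6 - 29538x^5 + 147690x^4 - 393840x^3 + 590760x^2 - 472608x + 157536
E_{-1} E_{-1} E_{-1} D_q f = (4923/2)x^6 - 44307x^5 + (664605/2)x^4 - 1329210x^3 + (5981445/2)x^2 - 3588867x + 3588867/2
∇ (E_{-1})^3 D_q f = 14769x^5 - (516915/2)x^4 + 1821510x^3 - (12922875/2)x^2 + 11534589x - 16575741/2
Δ ∇ (E_{-1})^3 D_q f = 73845x^4 - 886140x^3 + 4061475x^2 - 8418330x + 6650973
Δ (E_{-1})^3 D_q f = 14769x^5 - (369225/2)x^4 + 935370x^3 - (4799925/2)x^2 + 3116259x - 3273795/2
∇ Δ (E_{-1})^3 D_q f = 73845x^4 - 886140x^3 + 4061475x^2 - 8418330x + 6650973
[Δ, ∇] (E_{-1})^3 D_q f = 0
(S_{-1} Δ + [Δ, ∇] (E_{-1})^3 D_q) f = (63/2)x^6 - (189/2)x^5 + (315/2)x^4 - (315/2)x^3 + (189/2)x^2 - (63/2)x + 9/2
((θ + θ E_{-2/3}) + (S_{-1} Δ + [Δ, ∇] (E_{-1})^3 D_q)) f = 63x^7 - (189/2)x^6 + (231/2)x^5 - (175/6)x^4 - (385/6)x^3 + (1253/18)x^2 - (4655/162)x + 9/2


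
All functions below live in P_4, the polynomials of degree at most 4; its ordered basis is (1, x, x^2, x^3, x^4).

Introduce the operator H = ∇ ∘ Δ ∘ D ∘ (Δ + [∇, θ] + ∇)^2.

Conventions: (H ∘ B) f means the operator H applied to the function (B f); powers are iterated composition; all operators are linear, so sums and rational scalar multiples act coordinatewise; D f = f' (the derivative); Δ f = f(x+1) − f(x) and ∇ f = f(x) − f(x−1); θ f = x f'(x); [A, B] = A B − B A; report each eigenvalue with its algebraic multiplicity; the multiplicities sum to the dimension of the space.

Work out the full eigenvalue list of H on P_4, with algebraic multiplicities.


λ = 0 (multiplicity 5)

image of 1: 0
image of x: 0
image of x^2: 0
image of x^3: 0
image of x^4: 0
the matrix is upper triangular; its diagonal is (0, 0, 0, 0, 0)
for a triangular matrix the eigenvalues are the diagonal entries, with algebraic multiplicity their repetition count


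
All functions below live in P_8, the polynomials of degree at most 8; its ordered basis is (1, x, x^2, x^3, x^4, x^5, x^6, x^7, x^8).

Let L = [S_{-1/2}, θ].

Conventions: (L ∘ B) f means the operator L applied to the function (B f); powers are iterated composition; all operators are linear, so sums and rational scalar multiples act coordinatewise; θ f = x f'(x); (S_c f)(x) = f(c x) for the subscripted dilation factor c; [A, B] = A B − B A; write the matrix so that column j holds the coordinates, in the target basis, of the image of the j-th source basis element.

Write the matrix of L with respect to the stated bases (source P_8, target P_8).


image of 1: 0
image of x: 0
image of x^2: 0
image of x^3: 0
image of x^4: 0
image of x^5: 0
image of x^6: 0
image of x^7: 0
image of x^8: 0
each image's coordinates form column j of the matrix

the matrix is [[0, 0, 0, 0, 0, 0, 0, 0, 0]; [0, 0, 0, 0, 0, 0, 0, 0, 0]; [0, 0, 0, 0, 0, 0, 0, 0, 0]; [0, 0, 0, 0, 0, 0, 0, 0, 0]; [0, 0, 0, 0, 0, 0, 0, 0, 0]; [0, 0, 0, 0, 0, 0, 0, 0, 0]; [0, 0, 0, 0, 0, 0, 0, 0, 0]; [0, 0, 0, 0, 0, 0, 0, 0, 0]; [0, 0, 0, 0, 0, 0, 0, 0, 0]] (rows listed top to bottom)


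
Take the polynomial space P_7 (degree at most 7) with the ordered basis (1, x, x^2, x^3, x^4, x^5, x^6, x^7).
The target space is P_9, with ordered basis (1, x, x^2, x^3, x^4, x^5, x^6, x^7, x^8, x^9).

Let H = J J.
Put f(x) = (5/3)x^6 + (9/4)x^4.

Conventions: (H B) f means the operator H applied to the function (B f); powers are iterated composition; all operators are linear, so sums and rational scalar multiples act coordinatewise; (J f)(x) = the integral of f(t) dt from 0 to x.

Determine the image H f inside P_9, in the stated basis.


g(x) = (5/168)x^8 + (3/40)x^6

J f = (5/21)x^7 + (9/20)x^5
J J f = (5/168)x^8 + (3/40)x^6


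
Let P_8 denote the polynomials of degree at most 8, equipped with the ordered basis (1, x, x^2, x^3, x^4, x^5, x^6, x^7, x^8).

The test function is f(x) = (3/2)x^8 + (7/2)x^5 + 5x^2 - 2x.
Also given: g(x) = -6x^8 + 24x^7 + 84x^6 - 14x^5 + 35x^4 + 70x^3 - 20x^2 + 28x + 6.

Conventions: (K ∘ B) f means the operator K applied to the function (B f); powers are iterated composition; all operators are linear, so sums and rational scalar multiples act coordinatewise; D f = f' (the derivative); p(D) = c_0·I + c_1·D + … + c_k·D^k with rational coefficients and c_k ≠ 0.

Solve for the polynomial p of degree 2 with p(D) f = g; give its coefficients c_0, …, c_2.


D^0 f = (3/2)x^8 + (7/2)x^5 + 5x^2 - 2x
D^1 f = 12x^7 + (35/2)x^4 + 10x - 2
D^2 f = 84x^6 + 70x^3 + 10
matching coefficients of g against c_0 f + c_1 Df + … from the top degree down determines the c_i
solution: c_0 = -4, c_1 = 2, c_2 = 1

c_0 = -4, c_1 = 2, c_2 = 1


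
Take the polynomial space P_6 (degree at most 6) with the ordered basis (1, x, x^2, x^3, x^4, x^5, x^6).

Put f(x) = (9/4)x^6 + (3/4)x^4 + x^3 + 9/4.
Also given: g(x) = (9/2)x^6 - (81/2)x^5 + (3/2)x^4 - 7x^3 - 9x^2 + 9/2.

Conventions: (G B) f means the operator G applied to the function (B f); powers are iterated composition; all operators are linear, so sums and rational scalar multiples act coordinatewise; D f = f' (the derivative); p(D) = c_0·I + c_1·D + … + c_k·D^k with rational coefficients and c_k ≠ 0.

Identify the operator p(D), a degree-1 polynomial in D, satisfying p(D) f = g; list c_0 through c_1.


D^0 f = (9/4)x^6 + (3/4)x^4 + x^3 + 9/4
D^1 f = (27/2)x^5 + 3x^3 + 3x^2
matching coefficients of g against c_0 f + c_1 Df + … from the top degree down determines the c_i
solution: c_0 = 2, c_1 = -3

p(D) = 2·I − 3·D, i.e. c_0 = 2, c_1 = -3


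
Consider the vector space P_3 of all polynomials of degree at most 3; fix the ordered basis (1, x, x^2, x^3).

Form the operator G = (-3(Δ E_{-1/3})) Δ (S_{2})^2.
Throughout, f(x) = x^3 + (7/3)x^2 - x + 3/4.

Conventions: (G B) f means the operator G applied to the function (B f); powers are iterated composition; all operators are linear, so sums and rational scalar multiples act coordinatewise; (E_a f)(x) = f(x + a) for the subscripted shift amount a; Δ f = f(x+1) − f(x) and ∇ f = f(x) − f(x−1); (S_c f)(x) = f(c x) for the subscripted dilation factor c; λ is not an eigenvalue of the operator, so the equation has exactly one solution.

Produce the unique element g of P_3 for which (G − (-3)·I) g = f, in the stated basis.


write g with unknown coordinates in the stated basis and equate coefficients in (G − (-3)·I) g = f
solving from the highest basis element down gives g = (1/3)x^3 + (7/9)x^2 + (383/3)x + 3977/36
check: G g = -384x - 992/3
so G g − (-3)·g = x^3 + (7/3)x^2 - x + 3/4 = f ✓

the image equals g(x) = (1/3)x^3 + (7/9)x^2 + (383/3)x + 3977/36


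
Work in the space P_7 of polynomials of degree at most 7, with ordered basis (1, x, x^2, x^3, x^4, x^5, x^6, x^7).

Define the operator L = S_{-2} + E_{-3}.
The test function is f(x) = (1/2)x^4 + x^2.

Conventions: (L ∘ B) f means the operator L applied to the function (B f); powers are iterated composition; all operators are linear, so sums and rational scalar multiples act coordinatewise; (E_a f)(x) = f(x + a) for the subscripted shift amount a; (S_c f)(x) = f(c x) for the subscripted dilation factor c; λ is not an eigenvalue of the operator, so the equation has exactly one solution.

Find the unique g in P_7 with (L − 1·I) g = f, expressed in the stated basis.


write g with unknown coordinates in the stated basis and equate coefficients in (L − 1·I) g = f
solving from the highest basis element down gives g = (1/32)x^4 - (3/64)x^3 - (71/256)x^2 - (381/256)x - 369/64
check: L g = (17/32)x^4 - (3/64)x^3 + (185/256)x^2 - (381/256)x - 369/64
so L g − 1·g = (1/2)x^4 + x^2 = f ✓

the image equals g(x) = (1/32)x^4 - (3/64)x^3 - (71/256)x^2 - (381/256)x - 369/64


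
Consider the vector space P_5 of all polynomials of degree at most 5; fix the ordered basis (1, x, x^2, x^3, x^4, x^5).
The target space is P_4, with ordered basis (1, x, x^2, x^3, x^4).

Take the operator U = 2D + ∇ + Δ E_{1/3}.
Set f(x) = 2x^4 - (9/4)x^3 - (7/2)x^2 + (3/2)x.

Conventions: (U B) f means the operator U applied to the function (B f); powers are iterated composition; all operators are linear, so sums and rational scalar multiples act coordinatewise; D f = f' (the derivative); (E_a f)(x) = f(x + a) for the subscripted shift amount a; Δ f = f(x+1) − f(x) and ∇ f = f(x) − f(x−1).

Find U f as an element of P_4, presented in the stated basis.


g(x) = 32x^3 - 19x^2 - (35/6)x + 25/54

D f = 8x^3 - (27/4)x^2 - 7x + 3/2
(2D) f = 16x^3 - (27/2)x^2 - 14x + 3
∇ f = 8x^3 - (75/4)x^2 + (31/4)x + 3/4
E_{1/3} f = 2x^4 + (5/12)x^3 - (53/12)x^2 - (139/108)x + 17/324
Δ E_{1/3} f = 8x^3 + (53/4)x^2 + (5/12)x - 355/108
(2D + ∇ + Δ E_{1/3}) f = 32x^3 - 19x^2 - (35/6)x + 25/54


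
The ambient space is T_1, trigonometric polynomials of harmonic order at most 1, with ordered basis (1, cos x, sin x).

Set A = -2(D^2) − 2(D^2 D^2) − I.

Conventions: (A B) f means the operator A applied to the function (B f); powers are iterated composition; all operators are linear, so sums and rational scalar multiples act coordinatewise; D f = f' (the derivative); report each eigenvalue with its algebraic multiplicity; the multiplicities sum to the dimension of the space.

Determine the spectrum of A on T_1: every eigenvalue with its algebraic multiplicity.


λ = -1 (multiplicity 3)

image of 1: -1
image of cos x: -cos x
image of sin x: -sin x
the matrix is diagonal; its diagonal is (-1, -1, -1)
for a triangular matrix the eigenvalues are the diagonal entries, with algebraic multiplicity their repetition count


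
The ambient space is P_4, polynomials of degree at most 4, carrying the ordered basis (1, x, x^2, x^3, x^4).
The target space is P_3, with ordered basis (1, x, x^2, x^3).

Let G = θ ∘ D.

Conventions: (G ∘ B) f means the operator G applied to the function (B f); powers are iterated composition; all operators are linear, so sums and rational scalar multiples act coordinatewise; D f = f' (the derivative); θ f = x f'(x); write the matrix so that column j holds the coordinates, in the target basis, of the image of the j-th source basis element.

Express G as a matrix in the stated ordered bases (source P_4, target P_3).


the matrix is [[0, 0, 0, 0, 0]; [0, 0, 2, 0, 0]; [0, 0, 0, 6, 0]; [0, 0, 0, 0, 12]] (rows listed top to bottom)

image of 1: 0
image of x: 0
image of x^2: 2x
image of x^3: 6x^2
image of x^4: 12x^3
each image's coordinates form column j of the matrix


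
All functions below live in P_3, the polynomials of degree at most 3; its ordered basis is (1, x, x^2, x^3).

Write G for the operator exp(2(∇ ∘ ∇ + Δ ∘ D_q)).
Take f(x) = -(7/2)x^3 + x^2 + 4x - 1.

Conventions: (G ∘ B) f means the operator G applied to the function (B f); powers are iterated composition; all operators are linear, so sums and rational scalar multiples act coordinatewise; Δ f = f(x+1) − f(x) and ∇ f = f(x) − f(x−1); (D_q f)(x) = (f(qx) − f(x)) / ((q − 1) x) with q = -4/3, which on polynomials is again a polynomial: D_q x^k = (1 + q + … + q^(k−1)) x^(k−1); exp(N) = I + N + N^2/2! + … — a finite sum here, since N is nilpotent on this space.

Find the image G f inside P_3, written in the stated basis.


g(x) = -(7/2)x^3 + x^2 - (524/9)x + 308/9

order-1 term: -(560/9)x + 317/9
the series for exp(2(∇ ∘ ∇ + Δ ∘ D_q)) f terminates at order 1
exp(2(∇ ∘ ∇ + Δ ∘ D_q)) f = -(7/2)x^3 + x^2 - (524/9)x + 308/9


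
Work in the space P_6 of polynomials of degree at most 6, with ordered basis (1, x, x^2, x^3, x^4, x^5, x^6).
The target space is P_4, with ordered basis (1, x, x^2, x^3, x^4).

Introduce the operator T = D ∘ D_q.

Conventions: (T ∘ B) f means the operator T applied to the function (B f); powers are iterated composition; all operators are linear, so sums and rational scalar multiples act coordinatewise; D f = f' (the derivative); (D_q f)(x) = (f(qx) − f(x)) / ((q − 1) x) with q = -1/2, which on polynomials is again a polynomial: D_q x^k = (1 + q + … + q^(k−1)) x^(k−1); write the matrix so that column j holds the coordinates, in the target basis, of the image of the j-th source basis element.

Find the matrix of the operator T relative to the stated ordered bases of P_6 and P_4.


the matrix is [[0, 0, 1/2, 0, 0, 0, 0]; [0, 0, 0, 3/2, 0, 0, 0]; [0, 0, 0, 0, 15/8, 0, 0]; [0, 0, 0, 0, 0, 11/4, 0]; [0, 0, 0, 0, 0, 0, 105/32]] (rows listed top to bottom)

image of 1: 0
image of x: 0
image of x^2: 1/2
image of x^3: (3/2)x
image of x^4: (15/8)x^2
image of x^5: (11/4)x^3
image of x^6: (105/32)x^4
each image's coordinates form column j of the matrix


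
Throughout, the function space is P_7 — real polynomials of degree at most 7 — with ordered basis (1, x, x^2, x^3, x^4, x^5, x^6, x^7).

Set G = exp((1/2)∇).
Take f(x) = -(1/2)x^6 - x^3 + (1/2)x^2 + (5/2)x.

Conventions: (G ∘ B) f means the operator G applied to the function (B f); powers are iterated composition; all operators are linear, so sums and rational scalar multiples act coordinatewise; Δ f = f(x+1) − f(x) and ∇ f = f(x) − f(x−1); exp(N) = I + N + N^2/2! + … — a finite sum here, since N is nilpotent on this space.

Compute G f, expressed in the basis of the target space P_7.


the result is g(x) = -(1/2)x^6 - (3/2)x^5 + (15/8)x^4 + (1/4)x^3 - (167/32)x^2 + (189/32)x + 185/128

order-1 term: -(3/2)x^5 + (15/4)x^4 - 5x^3 + (9/4)x^2 + (1/2)x + 3/4
order-2 term: -(15/8)x^4 + (15/2)x^3 - (105/8)x^2 + (21/2)x - 3
order-3 term: -(5/4)x^3 + (45/8)x^2 - (75/8)x + 11/2
order-4 term: -(15/32)x^2 + (15/8)x - 65/32
order-5 term: -(3/32)x + 15/64
order-6 term: -1/128
the series for exp((1/2)∇) f terminates at order 6
exp((1/2)∇) f = -(1/2)x^6 - (3/2)x^5 + (15/8)x^4 + (1/4)x^3 - (167/32)x^2 + (189/32)x + 185/128


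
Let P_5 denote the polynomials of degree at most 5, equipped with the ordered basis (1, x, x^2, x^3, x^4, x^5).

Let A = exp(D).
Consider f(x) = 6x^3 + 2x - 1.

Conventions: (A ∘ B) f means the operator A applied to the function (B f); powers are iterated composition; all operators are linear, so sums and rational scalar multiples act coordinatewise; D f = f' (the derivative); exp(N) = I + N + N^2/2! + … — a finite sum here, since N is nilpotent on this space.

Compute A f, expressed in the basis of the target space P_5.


order-1 term: 18x^2 + 2
order-2 term: 18x
order-3 term: 6
the series for exp(D) f terminates at order 3
exp(D) f = 6x^3 + 18x^2 + 20x + 7

g(x) = 6x^3 + 18x^2 + 20x + 7


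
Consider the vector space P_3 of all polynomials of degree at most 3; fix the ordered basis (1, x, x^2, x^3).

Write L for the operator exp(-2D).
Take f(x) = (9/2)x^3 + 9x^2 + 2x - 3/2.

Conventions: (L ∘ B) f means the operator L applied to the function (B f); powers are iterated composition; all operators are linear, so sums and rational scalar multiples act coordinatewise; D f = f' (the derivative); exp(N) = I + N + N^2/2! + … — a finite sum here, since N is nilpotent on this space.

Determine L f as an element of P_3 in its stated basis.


g(x) = (9/2)x^3 - 18x^2 + 20x - 11/2

order-1 term: -27x^2 - 36x - 4
order-2 term: 54x + 36
order-3 term: -36
the series for exp(-2D) f terminates at order 3
exp(-2D) f = (9/2)x^3 - 18x^2 + 20x - 11/2


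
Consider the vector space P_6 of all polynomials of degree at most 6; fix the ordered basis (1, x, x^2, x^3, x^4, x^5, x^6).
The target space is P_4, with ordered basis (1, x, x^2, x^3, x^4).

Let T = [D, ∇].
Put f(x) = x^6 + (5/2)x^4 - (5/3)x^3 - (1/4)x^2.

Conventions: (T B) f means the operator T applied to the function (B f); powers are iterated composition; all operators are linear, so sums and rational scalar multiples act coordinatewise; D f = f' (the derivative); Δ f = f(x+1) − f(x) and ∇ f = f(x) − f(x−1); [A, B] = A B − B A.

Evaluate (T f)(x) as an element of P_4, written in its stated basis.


the result is g(x) = 0

∇ f = 6x^5 - 15x^4 + 30x^3 - 35x^2 + (41/2)x - 59/12
D ∇ f = 30x^4 - 60x^3 + 90x^2 - 70x + 41/2
D f = 6x^5 + 10x^3 - 5x^2 - (1/2)x
∇ D f = 30x^4 - 60x^3 + 90x^2 - 70x + 41/2
[D, ∇] f = 0


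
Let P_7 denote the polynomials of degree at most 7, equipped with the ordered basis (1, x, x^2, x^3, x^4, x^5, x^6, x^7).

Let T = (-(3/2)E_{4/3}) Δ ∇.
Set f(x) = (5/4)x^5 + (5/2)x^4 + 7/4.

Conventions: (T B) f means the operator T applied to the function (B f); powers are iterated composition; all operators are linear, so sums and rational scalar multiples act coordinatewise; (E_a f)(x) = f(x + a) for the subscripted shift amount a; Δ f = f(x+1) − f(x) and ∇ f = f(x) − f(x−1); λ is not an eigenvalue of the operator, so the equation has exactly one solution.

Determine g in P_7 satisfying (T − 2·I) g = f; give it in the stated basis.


the image equals g(x) = -(5/8)x^5 - (5/4)x^4 + (75/8)x^3 + (195/4)x^2 + (85/2)x - 5753/72

write g with unknown coordinates in the stated basis and equate coefficients in (T − 2·I) g = f
solving from the highest basis element down gives g = -(5/8)x^5 - (5/4)x^4 + (75/8)x^3 + (195/4)x^2 + (85/2)x - 5753/72
check: T g = (75/4)x^3 + (195/2)x^2 + 85x - 2845/18
so T g − 2·g = (5/4)x^5 + (5/2)x^4 + 7/4 = f ✓


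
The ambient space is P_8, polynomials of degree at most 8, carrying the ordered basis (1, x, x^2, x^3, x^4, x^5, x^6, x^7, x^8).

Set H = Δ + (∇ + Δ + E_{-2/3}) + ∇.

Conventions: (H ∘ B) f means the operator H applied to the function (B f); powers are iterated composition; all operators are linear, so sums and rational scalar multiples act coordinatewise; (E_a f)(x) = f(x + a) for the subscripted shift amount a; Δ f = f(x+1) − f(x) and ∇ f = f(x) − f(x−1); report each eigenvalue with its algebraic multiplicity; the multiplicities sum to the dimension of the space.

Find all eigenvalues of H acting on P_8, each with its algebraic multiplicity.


image of 1: 1
image of x: x + 10/3
image of x^2: x^2 + (20/3)x + 4/9
image of x^3: x^3 + 10x^2 + (4/3)x + 100/27
image of x^4: x^4 + (40/3)x^3 + (8/3)x^2 + (400/27)x + 16/81
image of x^5: x^5 + (50/3)x^4 + (40/9)x^3 + (1000/27)x^2 + (80/81)x + 940/243
image of x^6: x^6 + 20x^5 + (20/3)x^4 + (2000/27)x^3 + (80/27)x^2 + (1880/81)x + 64/729
image of x^7: x^7 + (70/3)x^6 + (28/3)x^5 + (3500/27)x^4 + (560/81)x^3 + (6580/81)x^2 + (448/729)x + 8620/2187
image of x^8: x^8 + (80/3)x^7 + (112/9)x^6 + (5600/27)x^5 + (1120/81)x^4 + (52640/243)x^3 + (1792/729)x^2 + (68960/2187)x + 256/6561
the matrix is upper triangular; its diagonal is (1, 1, 1, 1, 1, 1, 1, 1, 1)
for a triangular matrix the eigenvalues are the diagonal entries, with algebraic multiplicity their repetition count

λ = 1 (multiplicity 9)


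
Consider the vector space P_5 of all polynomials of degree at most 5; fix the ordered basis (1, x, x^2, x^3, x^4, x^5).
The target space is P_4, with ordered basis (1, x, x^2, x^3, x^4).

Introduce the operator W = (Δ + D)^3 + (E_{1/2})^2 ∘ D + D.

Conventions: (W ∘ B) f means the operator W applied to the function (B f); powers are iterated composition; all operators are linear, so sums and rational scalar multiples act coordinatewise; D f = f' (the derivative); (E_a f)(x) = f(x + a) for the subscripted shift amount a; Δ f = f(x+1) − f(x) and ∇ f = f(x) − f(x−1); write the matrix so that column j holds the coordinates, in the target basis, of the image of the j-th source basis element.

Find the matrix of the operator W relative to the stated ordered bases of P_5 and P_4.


image of 1: 0
image of x: 2
image of x^2: 4x + 2
image of x^3: 6x^2 + 6x + 51
image of x^4: 8x^3 + 12x^2 + 204x + 148
image of x^5: 10x^4 + 20x^3 + 510x^2 + 740x + 425
each image's coordinates form column j of the matrix

the matrix is [[0, 2, 2, 51, 148, 425]; [0, 0, 4, 6, 204, 740]; [0, 0, 0, 6, 12, 510]; [0, 0, 0, 0, 8, 20]; [0, 0, 0, 0, 0, 10]] (rows listed top to bottom)


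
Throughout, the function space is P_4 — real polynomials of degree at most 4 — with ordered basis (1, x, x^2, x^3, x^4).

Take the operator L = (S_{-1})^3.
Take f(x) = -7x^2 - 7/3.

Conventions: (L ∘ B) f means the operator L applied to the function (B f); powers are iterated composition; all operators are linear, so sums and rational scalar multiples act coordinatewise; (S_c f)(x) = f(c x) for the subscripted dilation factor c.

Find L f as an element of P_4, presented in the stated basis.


g(x) = -7x^2 - 7/3

S_{-1} f = -7x^2 - 7/3
S_{-1} S_{-1} f = -7x^2 - 7/3
S_{-1} S_{-1} S_{-1} f = -7x^2 - 7/3


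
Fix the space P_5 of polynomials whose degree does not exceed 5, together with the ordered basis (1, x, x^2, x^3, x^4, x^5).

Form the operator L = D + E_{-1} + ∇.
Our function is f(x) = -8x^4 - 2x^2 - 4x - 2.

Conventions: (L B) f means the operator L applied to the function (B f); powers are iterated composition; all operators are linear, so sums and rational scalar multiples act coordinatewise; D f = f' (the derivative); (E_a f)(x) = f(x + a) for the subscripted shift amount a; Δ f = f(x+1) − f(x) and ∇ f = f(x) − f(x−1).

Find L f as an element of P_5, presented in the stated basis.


D f = -32x^3 - 4x - 4
E_{-1} f = -8x^4 + 32x^3 - 50x^2 + 32x - 8
∇ f = -32x^3 + 48x^2 - 36x + 6
(D + E_{-1} + ∇) f = -8x^4 - 32x^3 - 2x^2 - 8x - 6

the image equals g(x) = -8x^4 - 32x^3 - 2x^2 - 8x - 6


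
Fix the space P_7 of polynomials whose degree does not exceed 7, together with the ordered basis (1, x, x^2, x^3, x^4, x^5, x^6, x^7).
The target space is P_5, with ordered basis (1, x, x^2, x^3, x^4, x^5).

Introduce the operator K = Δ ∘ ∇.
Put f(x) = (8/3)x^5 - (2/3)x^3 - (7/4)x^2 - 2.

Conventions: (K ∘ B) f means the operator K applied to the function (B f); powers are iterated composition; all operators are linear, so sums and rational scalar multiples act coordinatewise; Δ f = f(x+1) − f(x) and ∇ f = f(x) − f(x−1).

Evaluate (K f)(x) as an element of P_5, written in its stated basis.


∇ f = (40/3)x^4 - (80/3)x^3 + (74/3)x^2 - (89/6)x + 15/4
Δ ∇ f = (160/3)x^3 + (68/3)x - 7/2

the image equals g(x) = (160/3)x^3 + (68/3)x - 7/2


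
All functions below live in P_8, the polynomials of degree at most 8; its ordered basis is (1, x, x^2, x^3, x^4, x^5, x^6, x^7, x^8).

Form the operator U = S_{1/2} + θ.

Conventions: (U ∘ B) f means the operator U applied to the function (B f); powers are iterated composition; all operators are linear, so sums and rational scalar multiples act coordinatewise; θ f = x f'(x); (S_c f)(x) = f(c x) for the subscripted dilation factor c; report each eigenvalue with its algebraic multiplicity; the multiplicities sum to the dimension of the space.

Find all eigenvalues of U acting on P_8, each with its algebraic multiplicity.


image of 1: 1
image of x: (3/2)x
image of x^2: (9/4)x^2
image of x^3: (25/8)x^3
image of x^4: (65/16)x^4
image of x^5: (161/32)x^5
image of x^6: (385/64)x^6
image of x^7: (897/128)x^7
image of x^8: (2049/256)x^8
the matrix is upper triangular; its diagonal is (1, 3/2, 9/4, 25/8, 65/16, 161/32, 385/64, 897/128, 2049/256)
for a triangular matrix the eigenvalues are the diagonal entries, with algebraic multiplicity their repetition count

λ = 1 (multiplicity 1), λ = 3/2 (multiplicity 1), λ = 9/4 (multiplicity 1), λ = 25/8 (multiplicity 1), λ = 65/16 (multiplicity 1), λ = 161/32 (multiplicity 1), λ = 385/64 (multiplicity 1), λ = 897/128 (multiplicity 1), λ = 2049/256 (multiplicity 1)


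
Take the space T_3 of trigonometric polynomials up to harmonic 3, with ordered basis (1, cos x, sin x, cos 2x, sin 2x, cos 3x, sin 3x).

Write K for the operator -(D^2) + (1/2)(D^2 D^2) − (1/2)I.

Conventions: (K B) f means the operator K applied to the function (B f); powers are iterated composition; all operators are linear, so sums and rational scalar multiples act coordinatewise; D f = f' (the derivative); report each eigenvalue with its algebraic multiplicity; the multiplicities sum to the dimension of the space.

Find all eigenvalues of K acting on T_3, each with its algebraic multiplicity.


λ = -1/2 (multiplicity 1), λ = 1 (multiplicity 2), λ = 23/2 (multiplicity 2), λ = 49 (multiplicity 2)

image of 1: -1/2
image of cos x: cos x
image of sin x: sin x
image of cos 2x: (23/2)cos 2x
image of sin 2x: (23/2)sin 2x
image of cos 3x: 49cos 3x
image of sin 3x: 49sin 3x
the matrix is diagonal; its diagonal is (-1/2, 1, 1, 23/2, 23/2, 49, 49)
for a triangular matrix the eigenvalues are the diagonal entries, with algebraic multiplicity their repetition count
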